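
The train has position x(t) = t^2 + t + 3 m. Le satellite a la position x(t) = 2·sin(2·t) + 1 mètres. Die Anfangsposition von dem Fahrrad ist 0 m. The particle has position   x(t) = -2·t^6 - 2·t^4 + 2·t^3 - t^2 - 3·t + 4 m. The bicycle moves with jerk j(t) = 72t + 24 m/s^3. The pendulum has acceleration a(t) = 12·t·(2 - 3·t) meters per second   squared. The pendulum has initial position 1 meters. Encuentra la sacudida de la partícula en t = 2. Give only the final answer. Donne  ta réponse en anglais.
At t = 2, j = -2004.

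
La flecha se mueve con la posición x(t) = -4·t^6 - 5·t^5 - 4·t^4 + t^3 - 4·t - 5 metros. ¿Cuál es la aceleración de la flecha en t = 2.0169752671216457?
Para resolver esto, necesitamos tomar 2 derivadas de nuestra ecuación de la posición x(t) = -4·t^6 - 5·t^5 - 4·t^4 + t^3 - 4·t - 5. Derivando la posición, obtenemos la velocidad: v(t) = -24·t^5 - 25·t^4 - 16·t^3 + 3·t^2 - 4. Tomando d/dt de v(t), encontramos a(t) = -120·t^4 - 100·t^3 - 48·t^2 + 6·t. Usando a(t) = -120·t^4 - 100·t^3 - 48·t^2 + 6·t y sustituyendo t = 2.0169752671216457, encontramos a = -2989.73456842499.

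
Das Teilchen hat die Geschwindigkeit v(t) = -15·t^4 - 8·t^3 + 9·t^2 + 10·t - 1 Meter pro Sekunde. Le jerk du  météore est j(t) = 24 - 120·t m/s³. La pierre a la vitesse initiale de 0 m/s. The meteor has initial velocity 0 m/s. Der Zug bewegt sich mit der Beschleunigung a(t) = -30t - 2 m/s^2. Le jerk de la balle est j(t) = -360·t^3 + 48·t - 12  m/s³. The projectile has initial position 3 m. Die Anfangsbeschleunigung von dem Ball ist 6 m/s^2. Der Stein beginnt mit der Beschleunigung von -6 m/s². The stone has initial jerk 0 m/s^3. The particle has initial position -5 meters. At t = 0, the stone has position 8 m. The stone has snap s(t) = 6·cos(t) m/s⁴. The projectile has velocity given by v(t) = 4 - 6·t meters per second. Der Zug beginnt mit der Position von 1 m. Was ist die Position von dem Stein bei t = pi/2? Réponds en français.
Nous devons intégrer notre équation du snap s(t) = 6·cos(t) 4 fois. L'intégrale du snap est le jerk. En utilisant j(0) = 0, nous obtenons j(t) = 6·sin(t). La primitive du jerk est l'accélération. En utilisant a(0) = -6, nous obtenons a(t) = -6·cos(t). En prenant ∫a(t)dt et en appliquant v(0) = 0, nous trouvons v(t) = -6·sin(t). En intégrant la vitesse et en utilisant la condition initiale x(0) = 8, nous obtenons x(t) = 6·cos(t) + 2. De l'équation de la position x(t) = 6·cos(t) + 2, nous substituons t = pi/2 pour obtenir x = 2.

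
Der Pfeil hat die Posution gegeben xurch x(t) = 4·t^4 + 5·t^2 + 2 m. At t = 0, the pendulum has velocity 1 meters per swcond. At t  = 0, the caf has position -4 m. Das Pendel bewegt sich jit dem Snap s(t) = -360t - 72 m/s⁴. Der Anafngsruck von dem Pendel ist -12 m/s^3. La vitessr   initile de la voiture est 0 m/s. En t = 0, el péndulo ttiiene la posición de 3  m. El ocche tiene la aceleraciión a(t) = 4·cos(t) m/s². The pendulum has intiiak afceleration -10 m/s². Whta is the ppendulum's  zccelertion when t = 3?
To find the answer, we compute 2 integrals of s(t) = -360·t - 72. Taking ∫s(t)dt and applying j(0) = -12, we find j(t) = -180·t^2 - 72·t - 12. The integral of jerk, with a(0) = -10, gives acceleration: a(t) = -60·t^3 - 36·t^2 - 12·t - 10. Using a(t) = -60·t^3 - 36·t^2 - 12·t - 10 and substituting t = 3, we find a = -1990.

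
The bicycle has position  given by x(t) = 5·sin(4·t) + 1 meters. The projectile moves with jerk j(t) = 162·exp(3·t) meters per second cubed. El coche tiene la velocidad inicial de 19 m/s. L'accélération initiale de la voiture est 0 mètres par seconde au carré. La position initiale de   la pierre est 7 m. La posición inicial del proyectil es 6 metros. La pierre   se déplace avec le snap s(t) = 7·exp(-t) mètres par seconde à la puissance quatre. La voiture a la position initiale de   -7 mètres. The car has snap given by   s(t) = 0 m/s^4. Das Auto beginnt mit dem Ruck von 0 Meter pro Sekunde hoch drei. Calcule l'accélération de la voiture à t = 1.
Nous devons intégrer notre équation du snap s(t) = 0 2 fois. L'intégrale du snap, avec j(0) = 0, donne le jerk: j(t) = 0. En prenant ∫j(t)dt et en appliquant a(0) = 0, nous trouvons a(t) = 0. En utilisant a(t) = 0 et en substituant t = 1, nous trouvons a = 0.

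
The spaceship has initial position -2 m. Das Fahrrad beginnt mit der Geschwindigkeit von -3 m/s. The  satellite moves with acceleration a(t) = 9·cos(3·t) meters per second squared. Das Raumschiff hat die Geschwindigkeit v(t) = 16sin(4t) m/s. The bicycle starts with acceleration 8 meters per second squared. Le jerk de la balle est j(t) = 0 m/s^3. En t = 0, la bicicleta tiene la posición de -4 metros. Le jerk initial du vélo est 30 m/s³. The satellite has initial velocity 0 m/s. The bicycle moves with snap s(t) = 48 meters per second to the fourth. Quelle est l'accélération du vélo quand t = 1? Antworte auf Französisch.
Nous devons intégrer notre équation du snap s(t) = 48 2 fois. En prenant ∫s(t)dt et en appliquant j(0) = 30, nous trouvons j(t) = 48·t + 30. En intégrant le jerk et en utilisant la condition initiale a(0) = 8, nous obtenons a(t) = 24·t^2 + 30·t + 8. Nous avons l'accélération a(t) = 24·t^2 + 30·t + 8. En substituant t = 1: a(1) = 62.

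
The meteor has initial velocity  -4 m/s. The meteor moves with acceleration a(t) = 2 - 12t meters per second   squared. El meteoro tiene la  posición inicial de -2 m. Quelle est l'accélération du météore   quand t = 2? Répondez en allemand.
Wir haben die Beschleunigung a(t) = 2 - 12·t. Durch Einsetzen von t = 2: a(2) = -22.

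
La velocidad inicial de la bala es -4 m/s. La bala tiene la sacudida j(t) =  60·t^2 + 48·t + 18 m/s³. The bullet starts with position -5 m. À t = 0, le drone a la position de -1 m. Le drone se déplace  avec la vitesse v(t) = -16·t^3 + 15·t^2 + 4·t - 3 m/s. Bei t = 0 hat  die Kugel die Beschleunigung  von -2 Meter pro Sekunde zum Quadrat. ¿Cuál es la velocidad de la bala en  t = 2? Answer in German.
Ausgehend von dem Ruck j(t) = 60·t^2 + 48·t + 18, nehmen wir 2 Integrale. Durch Integration von dem Ruck und Verwendung der Anfangsbedingung a(0) = -2, erhalten wir a(t) = 20·t^3 + 24·t^2 + 18·t - 2. Mit ∫a(t)dt und Anwendung von v(0) = -4, finden wir v(t) = 5·t^4 + 8·t^3 + 9·t^2 - 2·t - 4. Aus der Gleichung für die Geschwindigkeit v(t) = 5·t^4 + 8·t^3 + 9·t^2 - 2·t - 4, setzen wir t = 2 ein und erhalten v = 172.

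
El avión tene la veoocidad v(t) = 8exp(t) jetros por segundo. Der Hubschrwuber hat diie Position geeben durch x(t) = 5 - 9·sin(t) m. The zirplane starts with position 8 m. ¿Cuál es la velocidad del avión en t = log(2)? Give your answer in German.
Aus der Gleichung für die Geschwindigkeit v(t) = 8·exp(t), setzen wir t = log(2) ein und erhalten v = 16.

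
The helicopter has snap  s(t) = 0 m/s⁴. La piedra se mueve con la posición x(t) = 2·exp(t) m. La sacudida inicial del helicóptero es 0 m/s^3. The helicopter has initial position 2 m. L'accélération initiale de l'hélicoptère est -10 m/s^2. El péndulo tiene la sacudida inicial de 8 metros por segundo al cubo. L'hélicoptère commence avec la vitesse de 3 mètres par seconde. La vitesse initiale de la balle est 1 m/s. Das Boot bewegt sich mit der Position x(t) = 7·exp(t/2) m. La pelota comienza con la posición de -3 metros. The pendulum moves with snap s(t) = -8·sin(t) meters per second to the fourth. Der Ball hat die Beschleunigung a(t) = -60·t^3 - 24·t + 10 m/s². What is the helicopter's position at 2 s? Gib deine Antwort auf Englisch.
To find the answer, we compute 4 integrals of s(t) = 0. Integrating snap and using the initial condition j(0) = 0, we get j(t) = 0. Integrating jerk and using the initial condition a(0) = -10, we get a(t) = -10. Taking ∫a(t)dt and applying v(0) = 3, we find v(t) = 3 - 10·t. Integrating velocity and using the initial condition x(0) = 2, we get x(t) = -5·t^2 + 3·t + 2. We have position x(t) = -5·t^2 + 3·t + 2. Substituting t = 2: x(2) = -12.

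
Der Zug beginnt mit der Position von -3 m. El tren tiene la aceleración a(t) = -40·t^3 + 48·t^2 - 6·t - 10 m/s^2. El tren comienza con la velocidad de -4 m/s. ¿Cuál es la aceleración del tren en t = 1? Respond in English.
Using a(t) = -40·t^3 + 48·t^2 - 6·t - 10 and substituting t = 1, we find a = -8.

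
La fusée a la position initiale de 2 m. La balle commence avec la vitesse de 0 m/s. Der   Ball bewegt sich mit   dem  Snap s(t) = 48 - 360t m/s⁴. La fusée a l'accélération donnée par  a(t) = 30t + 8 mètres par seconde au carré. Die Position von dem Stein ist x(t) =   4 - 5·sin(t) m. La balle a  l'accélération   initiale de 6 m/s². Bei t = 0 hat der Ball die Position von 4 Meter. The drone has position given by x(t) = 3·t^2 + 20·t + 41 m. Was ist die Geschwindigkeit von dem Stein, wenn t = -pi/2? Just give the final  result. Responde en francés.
La vitesse à t = -pi/2 est v = 0.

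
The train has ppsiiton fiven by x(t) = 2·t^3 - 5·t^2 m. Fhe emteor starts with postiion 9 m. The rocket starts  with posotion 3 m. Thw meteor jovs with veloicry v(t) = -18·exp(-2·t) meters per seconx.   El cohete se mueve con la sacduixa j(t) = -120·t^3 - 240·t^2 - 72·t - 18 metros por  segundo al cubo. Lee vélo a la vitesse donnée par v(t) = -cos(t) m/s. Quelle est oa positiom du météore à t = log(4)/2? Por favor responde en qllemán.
Wir müssen das Integral unserer Gleichung für die Geschwindigkeit v(t) = -18·exp(-2·t) 1-mal finden. Die Stammfunktion von der Geschwindigkeit, mit x(0) = 9, ergibt die Position: x(t) = 9·exp(-2·t). Wir haben die Position x(t) = 9·exp(-2·t). Durch Einsetzen von t = log(4)/2: x(log(4)/2) = 9/4.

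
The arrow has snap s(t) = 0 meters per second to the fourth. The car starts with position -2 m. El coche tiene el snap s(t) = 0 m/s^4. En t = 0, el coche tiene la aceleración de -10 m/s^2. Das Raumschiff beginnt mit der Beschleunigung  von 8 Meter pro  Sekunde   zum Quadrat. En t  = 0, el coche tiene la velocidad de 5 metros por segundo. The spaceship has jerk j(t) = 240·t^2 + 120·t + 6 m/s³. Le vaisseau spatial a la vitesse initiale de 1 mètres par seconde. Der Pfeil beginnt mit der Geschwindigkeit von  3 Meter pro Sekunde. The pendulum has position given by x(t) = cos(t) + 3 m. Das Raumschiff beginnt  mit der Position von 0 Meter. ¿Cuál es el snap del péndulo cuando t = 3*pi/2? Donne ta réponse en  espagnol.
Debemos derivar nuestra ecuación de la posición x(t) = cos(t) + 3 4 veces. Tomando d/dt de x(t), encontramos v(t) = -sin(t). Derivando la velocidad, obtenemos la aceleración: a(t) = -cos(t). La derivada de la aceleración da la sacudida: j(t) = sin(t). La derivada de la sacudida da el snap: s(t) = cos(t). Tenemos el snap s(t) = cos(t). Sustituyendo t = 3*pi/2: s(3*pi/2) = 0.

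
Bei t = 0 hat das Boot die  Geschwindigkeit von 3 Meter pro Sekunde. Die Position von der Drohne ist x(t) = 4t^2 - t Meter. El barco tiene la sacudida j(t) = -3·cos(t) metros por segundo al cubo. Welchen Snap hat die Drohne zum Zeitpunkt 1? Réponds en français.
Pour résoudre ceci, nous devons prendre 4 dérivées de notre équation de la position x(t) = 4·t^2 - t. En prenant d/dt de x(t), nous trouvons v(t) = 8·t - 1. En prenant d/dt de v(t), nous trouvons a(t) = 8. En dérivant l'accélération, nous obtenons le jerk: j(t) = 0. En dérivant le jerk, nous obtenons le snap: s(t) = 0. En utilisant s(t) = 0 et en substituant t = 1, nous trouvons s = 0.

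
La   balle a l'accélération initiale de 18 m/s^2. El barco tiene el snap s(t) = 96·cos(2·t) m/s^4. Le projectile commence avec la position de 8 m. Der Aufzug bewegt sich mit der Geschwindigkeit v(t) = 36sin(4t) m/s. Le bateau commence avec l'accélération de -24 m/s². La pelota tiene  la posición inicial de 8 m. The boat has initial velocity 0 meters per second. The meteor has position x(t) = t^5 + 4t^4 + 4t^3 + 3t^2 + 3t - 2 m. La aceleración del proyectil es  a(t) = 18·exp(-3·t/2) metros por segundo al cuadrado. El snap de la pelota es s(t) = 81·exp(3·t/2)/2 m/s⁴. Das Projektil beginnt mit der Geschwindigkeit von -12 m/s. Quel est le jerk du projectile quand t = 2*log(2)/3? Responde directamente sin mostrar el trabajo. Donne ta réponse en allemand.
j(2*log(2)/3) = -27/2.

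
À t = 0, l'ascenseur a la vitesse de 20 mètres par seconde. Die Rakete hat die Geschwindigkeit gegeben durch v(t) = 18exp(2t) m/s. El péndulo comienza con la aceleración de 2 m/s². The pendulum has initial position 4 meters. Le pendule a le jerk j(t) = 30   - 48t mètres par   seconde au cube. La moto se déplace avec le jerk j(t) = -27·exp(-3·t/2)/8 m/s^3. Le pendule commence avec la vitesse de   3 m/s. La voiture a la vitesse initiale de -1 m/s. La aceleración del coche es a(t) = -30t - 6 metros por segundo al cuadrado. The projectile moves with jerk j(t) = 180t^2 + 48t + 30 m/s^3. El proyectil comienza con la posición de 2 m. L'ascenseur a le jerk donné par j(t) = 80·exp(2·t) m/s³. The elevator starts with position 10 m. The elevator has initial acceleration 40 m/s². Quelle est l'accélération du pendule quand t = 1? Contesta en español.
Para resolver esto, necesitamos tomar 1 integral de nuestra ecuación de la sacudida j(t) = 30 - 48·t. Integrando la sacudida y usando la condición inicial a(0) = 2, obtenemos a(t) = -24·t^2 + 30·t + 2. Tenemos la aceleración a(t) = -24·t^2 + 30·t + 2. Sustituyendo t = 1: a(1) = 8.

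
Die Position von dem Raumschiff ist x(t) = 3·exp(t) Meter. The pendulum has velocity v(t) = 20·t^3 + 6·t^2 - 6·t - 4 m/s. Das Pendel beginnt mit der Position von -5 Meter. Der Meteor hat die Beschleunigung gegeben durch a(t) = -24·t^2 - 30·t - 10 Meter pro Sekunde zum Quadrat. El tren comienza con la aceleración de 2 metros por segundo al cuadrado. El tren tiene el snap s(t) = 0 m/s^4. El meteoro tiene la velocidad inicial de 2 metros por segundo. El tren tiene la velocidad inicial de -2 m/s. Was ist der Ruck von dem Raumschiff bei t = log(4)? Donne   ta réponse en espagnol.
Para resolver esto, necesitamos tomar 3 derivadas de nuestra ecuación de la posición x(t) = 3·exp(t). Tomando d/dt de x(t), encontramos v(t) = 3·exp(t). La derivada de la velocidad da la aceleración: a(t) = 3·exp(t). Tomando d/dt de a(t), encontramos j(t) = 3·exp(t). De la ecuación de la sacudida j(t) = 3·exp(t), sustituimos t = log(4) para obtener j = 12.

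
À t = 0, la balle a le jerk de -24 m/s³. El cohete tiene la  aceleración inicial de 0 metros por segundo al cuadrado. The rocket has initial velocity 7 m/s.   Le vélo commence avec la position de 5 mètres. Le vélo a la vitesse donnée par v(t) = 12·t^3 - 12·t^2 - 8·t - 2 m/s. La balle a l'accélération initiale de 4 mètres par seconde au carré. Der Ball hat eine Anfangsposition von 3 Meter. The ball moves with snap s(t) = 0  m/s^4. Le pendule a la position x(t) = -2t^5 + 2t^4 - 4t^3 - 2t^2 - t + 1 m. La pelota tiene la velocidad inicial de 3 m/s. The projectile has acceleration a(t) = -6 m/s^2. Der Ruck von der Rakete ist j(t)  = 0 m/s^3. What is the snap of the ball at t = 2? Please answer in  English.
We have snap s(t) = 0. Substituting t = 2: s(2) = 0.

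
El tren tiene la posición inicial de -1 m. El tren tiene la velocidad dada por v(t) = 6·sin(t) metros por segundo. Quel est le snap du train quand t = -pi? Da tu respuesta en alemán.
Wir müssen unsere Gleichung für die Geschwindigkeit v(t) = 6·sin(t) 3-mal ableiten. Die Ableitung von der Geschwindigkeit ergibt die Beschleunigung: a(t) = 6·cos(t). Durch Ableiten von der Beschleunigung erhalten wir den Ruck: j(t) = -6·sin(t). Mit d/dt von j(t) finden wir s(t) = -6·cos(t). Mit s(t) = -6·cos(t) und Einsetzen von t = -pi, finden wir s = 6.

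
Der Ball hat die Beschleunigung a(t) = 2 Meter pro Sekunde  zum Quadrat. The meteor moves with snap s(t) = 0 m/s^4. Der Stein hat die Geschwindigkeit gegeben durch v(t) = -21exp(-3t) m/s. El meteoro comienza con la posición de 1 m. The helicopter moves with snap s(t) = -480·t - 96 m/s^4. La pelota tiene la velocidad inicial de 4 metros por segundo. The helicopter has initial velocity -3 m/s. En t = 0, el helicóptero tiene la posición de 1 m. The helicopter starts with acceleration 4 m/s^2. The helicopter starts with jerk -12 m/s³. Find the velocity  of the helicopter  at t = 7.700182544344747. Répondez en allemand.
Um dies zu lösen, müssen wir 3 Stammfunktionen unserer Gleichung für den Snap s(t) = -480·t - 96 finden. Mit ∫s(t)dt und Anwendung von j(0) = -12, finden wir j(t) = -240·t^2 - 96·t - 12. Die Stammfunktion von dem Ruck, mit a(0) = 4, ergibt die Beschleunigung: a(t) = -80·t^3 - 48·t^2 - 12·t + 4. Die Stammfunktion von der Beschleunigung, mit v(0) = -3, ergibt die Geschwindigkeit: v(t) = -20·t^4 - 16·t^3 - 6·t^2 + 4·t - 3. Aus der Gleichung für die Geschwindigkeit v(t) = -20·t^4 - 16·t^3 - 6·t^2 + 4·t - 3, setzen wir t = 7.700182544344747 ein und erhalten v = -77945.7528945111.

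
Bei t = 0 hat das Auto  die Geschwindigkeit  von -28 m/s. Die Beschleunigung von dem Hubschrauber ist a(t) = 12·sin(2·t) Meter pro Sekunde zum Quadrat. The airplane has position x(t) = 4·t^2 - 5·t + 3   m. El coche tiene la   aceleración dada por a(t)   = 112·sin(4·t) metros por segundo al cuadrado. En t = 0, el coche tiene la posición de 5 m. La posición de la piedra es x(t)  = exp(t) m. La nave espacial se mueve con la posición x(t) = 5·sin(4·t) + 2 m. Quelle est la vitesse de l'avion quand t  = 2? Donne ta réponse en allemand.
Wir müssen unsere Gleichung für die Position x(t) = 4·t^2 - 5·t + 3 1-mal ableiten. Mit d/dt von x(t) finden wir v(t) = 8·t - 5. Wir haben die Geschwindigkeit v(t) = 8·t - 5. Durch Einsetzen von t = 2: v(2) = 11.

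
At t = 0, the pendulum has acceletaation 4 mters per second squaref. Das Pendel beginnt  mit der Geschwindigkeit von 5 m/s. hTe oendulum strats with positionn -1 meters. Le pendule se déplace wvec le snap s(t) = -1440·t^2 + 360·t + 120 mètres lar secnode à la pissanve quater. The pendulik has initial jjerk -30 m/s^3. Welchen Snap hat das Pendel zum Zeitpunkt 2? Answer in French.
En utilisant s(t) = -1440·t^2 + 360·t + 120 et en substituant t = 2, nous trouvons s = -4920.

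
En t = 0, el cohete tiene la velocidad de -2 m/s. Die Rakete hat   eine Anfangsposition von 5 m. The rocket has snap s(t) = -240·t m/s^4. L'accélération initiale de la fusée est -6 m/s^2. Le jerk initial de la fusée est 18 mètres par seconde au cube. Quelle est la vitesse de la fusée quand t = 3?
Nous devons trouver la primitive de notre équation du snap s(t) = -240·t 3 fois. L'intégrale du snap est le jerk. En utilisant j(0) = 18, nous obtenons j(t) = 18 - 120·t^2. En intégrant le jerk et en utilisant la condition initiale a(0) = -6, nous obtenons a(t) = -40·t^3 + 18·t - 6. En intégrant l'accélération et en utilisant la condition initiale v(0) = -2, nous obtenons v(t) = -10·t^4 + 9·t^2 - 6·t - 2. Nous avons la vitesse v(t) = -10·t^4 + 9·t^2 - 6·t - 2. En substituant t = 3: v(3) = -749.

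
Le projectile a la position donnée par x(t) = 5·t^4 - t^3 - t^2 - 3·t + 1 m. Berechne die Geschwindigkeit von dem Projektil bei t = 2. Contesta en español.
Para resolver esto, necesitamos tomar 1 derivada de nuestra ecuación de la posición x(t) = 5·t^4 - t^3 - t^2 - 3·t + 1. La derivada de la posición da la velocidad: v(t) = 20·t^3 - 3·t^2 - 2·t - 3. Tenemos la velocidad v(t) = 20·t^3 - 3·t^2 - 2·t - 3. Sustituyendo t = 2: v(2) = 141.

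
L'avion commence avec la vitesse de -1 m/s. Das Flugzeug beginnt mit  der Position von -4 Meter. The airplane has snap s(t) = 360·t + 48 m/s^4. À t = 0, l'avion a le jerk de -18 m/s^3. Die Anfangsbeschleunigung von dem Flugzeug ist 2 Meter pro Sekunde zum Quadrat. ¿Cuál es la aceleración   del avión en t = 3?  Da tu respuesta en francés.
Nous devons trouver l'intégrale de notre équation du snap s(t) = 360·t + 48 2 fois. En intégrant le snap et en utilisant la condition initiale j(0) = -18, nous obtenons j(t) = 180·t^2 + 48·t - 18. La primitive du jerk, avec a(0) = 2, donne l'accélération: a(t) = 60·t^3 + 24·t^2 - 18·t + 2. De l'équation de l'accélération a(t) = 60·t^3 + 24·t^2 - 18·t + 2, nous substituons t = 3 pour obtenir a = 1784.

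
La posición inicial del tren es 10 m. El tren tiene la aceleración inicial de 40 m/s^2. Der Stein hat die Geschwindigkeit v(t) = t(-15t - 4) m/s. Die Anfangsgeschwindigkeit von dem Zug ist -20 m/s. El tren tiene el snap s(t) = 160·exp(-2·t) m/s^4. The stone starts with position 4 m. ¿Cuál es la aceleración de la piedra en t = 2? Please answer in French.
Pour résoudre ceci, nous devons prendre 1 dérivée de notre équation de la vitesse v(t) = t·(-15·t - 4). La dérivée de la vitesse donne l'accélération: a(t) = -30·t - 4. En utilisant a(t) = -30·t - 4 et en substituant t = 2, nous trouvons a = -64.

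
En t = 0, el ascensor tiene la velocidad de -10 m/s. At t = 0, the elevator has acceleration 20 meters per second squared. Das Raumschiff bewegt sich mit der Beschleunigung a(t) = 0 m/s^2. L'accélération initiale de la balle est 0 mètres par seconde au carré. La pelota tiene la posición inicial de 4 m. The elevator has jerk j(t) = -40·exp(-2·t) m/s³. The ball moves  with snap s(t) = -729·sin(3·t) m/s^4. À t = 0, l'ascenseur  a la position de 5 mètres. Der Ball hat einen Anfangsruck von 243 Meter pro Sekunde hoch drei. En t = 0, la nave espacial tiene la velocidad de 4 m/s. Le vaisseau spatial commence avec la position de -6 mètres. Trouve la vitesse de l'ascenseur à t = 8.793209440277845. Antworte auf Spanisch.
Necesitamos integrar nuestra ecuación de la sacudida j(t) = -40·exp(-2·t) 2 veces. La integral de la sacudida, con a(0) = 20, da la aceleración: a(t) = 20·exp(-2·t). Integrando la aceleración y usando la condición inicial v(0) = -10, obtenemos v(t) = -10·exp(-2·t). Tenemos la velocidad v(t) = -10·exp(-2·t). Sustituyendo t = 8.793209440277845: v(8.793209440277845) = -2.30311340840360E-7.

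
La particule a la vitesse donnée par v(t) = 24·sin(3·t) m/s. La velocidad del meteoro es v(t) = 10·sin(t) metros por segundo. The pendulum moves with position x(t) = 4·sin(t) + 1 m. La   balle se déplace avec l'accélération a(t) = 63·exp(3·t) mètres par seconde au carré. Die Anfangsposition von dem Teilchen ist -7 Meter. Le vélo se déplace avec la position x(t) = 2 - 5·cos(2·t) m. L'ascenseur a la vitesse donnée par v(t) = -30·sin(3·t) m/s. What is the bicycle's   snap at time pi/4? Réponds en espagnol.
Debemos derivar nuestra ecuación de la posición x(t) = 2 - 5·cos(2·t) 4 veces. La derivada de la posición da la velocidad: v(t) = 10·sin(2·t). La derivada de la velocidad da la aceleración: a(t) = 20·cos(2·t). Derivando la aceleración, obtenemos la sacudida: j(t) = -40·sin(2·t). La derivada de la sacudida da el snap: s(t) = -80·cos(2·t). De la ecuación del snap s(t) = -80·cos(2·t), sustituimos t = pi/4 para obtener s = 0.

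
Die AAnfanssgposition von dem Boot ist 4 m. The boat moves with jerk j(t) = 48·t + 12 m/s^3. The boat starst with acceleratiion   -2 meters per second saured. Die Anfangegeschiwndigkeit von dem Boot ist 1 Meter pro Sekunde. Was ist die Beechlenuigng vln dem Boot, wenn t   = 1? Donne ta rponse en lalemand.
Wir müssen die Stammfunktion unserer Gleichung für den Ruck j(t) = 48·t + 12 1-mal finden. Die Stammfunktion von dem Ruck ist die Beschleunigung. Mit a(0) = -2 erhalten wir a(t) = 24·t^2 + 12·t - 2. Aus der Gleichung für die Beschleunigung a(t) = 24·t^2 + 12·t - 2, setzen wir t = 1 ein und erhalten a = 34.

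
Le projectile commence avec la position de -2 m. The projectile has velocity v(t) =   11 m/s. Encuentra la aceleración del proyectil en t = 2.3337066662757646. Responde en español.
Partiendo de la velocidad v(t) = 11, tomamos 1 derivada. Tomando d/dt de v(t), encontramos a(t) = 0. De la ecuación de la aceleración a(t) = 0, sustituimos t = 2.3337066662757646 para obtener a = 0.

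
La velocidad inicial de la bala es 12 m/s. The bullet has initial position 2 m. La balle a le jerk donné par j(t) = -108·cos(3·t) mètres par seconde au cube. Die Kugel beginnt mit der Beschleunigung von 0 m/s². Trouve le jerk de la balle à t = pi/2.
Nous avons le jerk j(t) = -108·cos(3·t). En substituant t = pi/2: j(pi/2) = 0.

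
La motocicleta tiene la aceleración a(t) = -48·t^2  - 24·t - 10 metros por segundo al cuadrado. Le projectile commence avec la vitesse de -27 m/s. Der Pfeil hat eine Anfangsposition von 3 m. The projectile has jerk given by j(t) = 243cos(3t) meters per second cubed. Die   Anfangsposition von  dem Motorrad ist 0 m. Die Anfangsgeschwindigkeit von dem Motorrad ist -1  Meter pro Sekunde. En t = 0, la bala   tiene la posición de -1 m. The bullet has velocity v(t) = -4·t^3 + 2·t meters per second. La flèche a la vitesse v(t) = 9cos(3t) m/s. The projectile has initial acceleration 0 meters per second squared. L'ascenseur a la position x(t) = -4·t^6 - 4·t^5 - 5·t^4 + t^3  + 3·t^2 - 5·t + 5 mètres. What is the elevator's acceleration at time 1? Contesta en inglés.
We must differentiate our position equation x(t) = -4·t^6 - 4·t^5 - 5·t^4 + t^3 + 3·t^2 - 5·t + 5 2 times. Taking d/dt of x(t), we find v(t) = -24·t^5 - 20·t^4 - 20·t^3 + 3·t^2 + 6·t - 5. Differentiating velocity, we get acceleration: a(t) = -120·t^4 - 80·t^3 - 60·t^2 + 6·t + 6. From the given acceleration equation a(t) = -120·t^4 - 80·t^3 - 60·t^2 + 6·t + 6, we substitute t = 1 to get a = -248.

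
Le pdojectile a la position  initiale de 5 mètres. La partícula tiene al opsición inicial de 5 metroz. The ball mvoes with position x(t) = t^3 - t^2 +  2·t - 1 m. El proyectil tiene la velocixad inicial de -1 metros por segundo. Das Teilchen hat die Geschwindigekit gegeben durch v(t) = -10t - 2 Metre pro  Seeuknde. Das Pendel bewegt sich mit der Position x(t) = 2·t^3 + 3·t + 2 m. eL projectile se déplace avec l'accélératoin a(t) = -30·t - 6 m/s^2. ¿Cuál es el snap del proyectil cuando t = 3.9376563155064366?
Para resolver esto, necesitamos tomar 2 derivadas de nuestra ecuación de la aceleración a(t) = -30·t - 6. La derivada de la aceleración da la sacudida: j(t) = -30. Tomando d/dt de j(t), encontramos s(t) = 0. Usando s(t) = 0 y sustituyendo t = 3.9376563155064366, encontramos s = 0.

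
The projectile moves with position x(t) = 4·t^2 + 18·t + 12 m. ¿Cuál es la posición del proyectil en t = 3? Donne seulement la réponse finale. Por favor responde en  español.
La respuesta es 102.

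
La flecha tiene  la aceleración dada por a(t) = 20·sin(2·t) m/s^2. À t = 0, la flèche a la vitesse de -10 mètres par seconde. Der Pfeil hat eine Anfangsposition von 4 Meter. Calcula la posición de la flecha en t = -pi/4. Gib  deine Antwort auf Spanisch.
Partiendo de la aceleración a(t) = 20·sin(2·t), tomamos 2 integrales. La integral de la aceleración, con v(0) = -10, da la velocidad: v(t) = -10·cos(2·t). Integrando la velocidad y usando la condición inicial x(0) = 4, obtenemos x(t) = 4 - 5·sin(2·t). De la ecuación de la posición x(t) = 4 - 5·sin(2·t), sustituimos t = -pi/4 para obtener x = 9.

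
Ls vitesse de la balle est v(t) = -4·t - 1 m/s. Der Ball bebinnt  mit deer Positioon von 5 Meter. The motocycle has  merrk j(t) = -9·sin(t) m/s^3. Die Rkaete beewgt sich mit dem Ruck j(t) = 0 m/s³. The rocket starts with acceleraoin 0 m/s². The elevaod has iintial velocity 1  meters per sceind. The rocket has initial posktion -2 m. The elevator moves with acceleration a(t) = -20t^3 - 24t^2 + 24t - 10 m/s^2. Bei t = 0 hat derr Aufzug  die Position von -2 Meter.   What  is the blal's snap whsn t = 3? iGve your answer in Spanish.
Debemos derivar nuestra ecuación de la velocidad v(t) = -4·t - 1 3 veces. La derivada de la velocidad da la aceleración: a(t) = -4. Derivando la aceleración, obtenemos la sacudida: j(t) = 0. La derivada de la sacudida da el snap: s(t) = 0. Tenemos el snap s(t) = 0. Sustituyendo t = 3: s(3) = 0.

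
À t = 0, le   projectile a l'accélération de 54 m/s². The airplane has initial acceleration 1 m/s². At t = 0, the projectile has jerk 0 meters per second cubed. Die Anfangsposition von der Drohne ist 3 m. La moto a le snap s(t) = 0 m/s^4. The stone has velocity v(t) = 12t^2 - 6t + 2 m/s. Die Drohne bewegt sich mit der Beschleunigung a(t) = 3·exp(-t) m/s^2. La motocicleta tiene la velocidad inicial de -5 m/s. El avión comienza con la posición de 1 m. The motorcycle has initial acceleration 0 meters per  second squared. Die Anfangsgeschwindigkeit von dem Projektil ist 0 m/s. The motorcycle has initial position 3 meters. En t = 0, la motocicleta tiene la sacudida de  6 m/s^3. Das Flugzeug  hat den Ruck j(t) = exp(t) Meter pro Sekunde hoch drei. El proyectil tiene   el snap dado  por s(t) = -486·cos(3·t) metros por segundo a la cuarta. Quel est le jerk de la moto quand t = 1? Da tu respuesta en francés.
En partant du snap s(t) = 0, nous prenons 1 intégrale. La primitive du snap, avec j(0) = 6, donne le jerk: j(t) = 6. De l'équation du jerk j(t) = 6, nous substituons t = 1 pour obtenir j = 6.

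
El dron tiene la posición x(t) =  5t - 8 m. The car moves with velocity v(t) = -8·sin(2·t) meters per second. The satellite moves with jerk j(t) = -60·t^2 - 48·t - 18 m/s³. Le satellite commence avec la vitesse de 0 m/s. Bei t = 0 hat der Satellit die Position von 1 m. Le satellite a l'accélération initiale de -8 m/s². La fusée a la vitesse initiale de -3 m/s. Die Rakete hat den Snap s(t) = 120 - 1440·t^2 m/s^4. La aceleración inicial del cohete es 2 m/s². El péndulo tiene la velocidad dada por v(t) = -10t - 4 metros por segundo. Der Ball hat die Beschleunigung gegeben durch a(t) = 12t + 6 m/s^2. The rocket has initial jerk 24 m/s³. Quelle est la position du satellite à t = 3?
Pour résoudre ceci, nous devons prendre 3 primitives de notre équation du jerk j(t) = -60·t^2 - 48·t - 18. La primitive du jerk est l'accélération. En utilisant a(0) = -8, nous obtenons a(t) = -20·t^3 - 24·t^2 - 18·t - 8. En intégrant l'accélération et en utilisant la condition initiale v(0) = 0, nous obtenons v(t) = t·(-5·t^3 - 8·t^2 - 9·t - 8). En intégrant la vitesse et en utilisant la condition initiale x(0) = 1, nous obtenons x(t) = -t^5 - 2·t^4 - 3·t^3 - 4·t^2 + 1. De l'équation de la position x(t) = -t^5 - 2·t^4 - 3·t^3 - 4·t^2 + 1, nous substituons t = 3 pour obtenir x = -521.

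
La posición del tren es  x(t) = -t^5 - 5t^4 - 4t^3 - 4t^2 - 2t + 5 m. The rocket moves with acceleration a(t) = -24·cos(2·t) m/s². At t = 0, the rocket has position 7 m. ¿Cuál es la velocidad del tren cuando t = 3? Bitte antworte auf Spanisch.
Para resolver esto, necesitamos tomar 1 derivada de nuestra ecuación de la posición x(t) = -t^5 - 5·t^4 - 4·t^3 - 4·t^2 - 2·t + 5. La derivada de la posición da la velocidad: v(t) = -5·t^4 - 20·t^3 - 12·t^2 - 8·t - 2. Tenemos la velocidad v(t) = -5·t^4 - 20·t^3 - 12·t^2 - 8·t - 2. Sustituyendo t = 3: v(3) = -1079.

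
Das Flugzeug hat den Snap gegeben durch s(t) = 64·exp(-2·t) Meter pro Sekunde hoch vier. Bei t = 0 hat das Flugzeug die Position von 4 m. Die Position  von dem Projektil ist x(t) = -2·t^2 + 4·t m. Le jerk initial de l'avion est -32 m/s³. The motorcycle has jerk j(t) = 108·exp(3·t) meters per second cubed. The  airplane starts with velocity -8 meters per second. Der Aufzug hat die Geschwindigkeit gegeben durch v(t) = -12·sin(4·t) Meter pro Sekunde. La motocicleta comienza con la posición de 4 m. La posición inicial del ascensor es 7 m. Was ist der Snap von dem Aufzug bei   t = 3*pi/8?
Um dies zu lösen, müssen wir 3 Ableitungen unserer Gleichung für die Geschwindigkeit v(t) = -12·sin(4·t) nehmen. Durch Ableiten von der Geschwindigkeit erhalten wir die Beschleunigung: a(t) = -48·cos(4·t). Mit d/dt von a(t) finden wir j(t) = 192·sin(4·t). Mit d/dt von j(t) finden wir s(t) = 768·cos(4·t). Aus der Gleichung für den Snap s(t) = 768·cos(4·t), setzen wir t = 3*pi/8 ein und erhalten s = 0.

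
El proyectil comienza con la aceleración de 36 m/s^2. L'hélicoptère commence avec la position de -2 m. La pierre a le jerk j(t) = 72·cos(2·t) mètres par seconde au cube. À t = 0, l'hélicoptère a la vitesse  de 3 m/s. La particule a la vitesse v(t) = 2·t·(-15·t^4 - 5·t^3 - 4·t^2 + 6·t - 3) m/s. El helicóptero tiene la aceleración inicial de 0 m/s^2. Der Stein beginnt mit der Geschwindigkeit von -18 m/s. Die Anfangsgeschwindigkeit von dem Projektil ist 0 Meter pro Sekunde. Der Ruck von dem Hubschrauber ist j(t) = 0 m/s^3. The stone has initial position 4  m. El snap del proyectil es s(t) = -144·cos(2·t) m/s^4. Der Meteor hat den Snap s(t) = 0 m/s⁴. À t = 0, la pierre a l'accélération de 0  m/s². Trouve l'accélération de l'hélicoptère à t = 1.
Nous devons trouver la primitive de notre équation du jerk j(t) = 0 1 fois. L'intégrale du jerk, avec a(0) = 0, donne l'accélération: a(t) = 0. De l'équation de l'accélération a(t) = 0, nous substituons t = 1 pour obtenir a = 0.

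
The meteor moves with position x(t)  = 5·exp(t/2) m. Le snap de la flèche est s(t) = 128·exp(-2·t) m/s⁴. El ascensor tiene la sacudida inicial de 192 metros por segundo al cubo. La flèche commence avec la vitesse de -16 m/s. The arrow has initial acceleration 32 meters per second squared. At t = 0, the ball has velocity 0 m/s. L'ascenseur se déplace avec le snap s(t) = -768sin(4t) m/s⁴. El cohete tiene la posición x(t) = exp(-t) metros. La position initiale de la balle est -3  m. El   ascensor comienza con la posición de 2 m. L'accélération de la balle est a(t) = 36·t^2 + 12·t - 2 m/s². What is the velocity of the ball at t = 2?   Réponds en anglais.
To find the answer, we compute 1 integral of a(t) = 36·t^2 + 12·t - 2. The integral of acceleration, with v(0) = 0, gives velocity: v(t) = 2·t·(6·t^2 + 3·t - 1). Using v(t) = 2·t·(6·t^2 + 3·t - 1) and substituting t = 2, we find v = 116.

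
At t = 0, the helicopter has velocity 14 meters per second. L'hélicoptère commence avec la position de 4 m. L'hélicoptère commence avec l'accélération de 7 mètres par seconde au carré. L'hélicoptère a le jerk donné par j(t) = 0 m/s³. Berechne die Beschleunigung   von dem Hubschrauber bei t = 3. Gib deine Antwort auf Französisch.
Pour résoudre ceci, nous devons prendre 1 intégrale de notre équation du jerk j(t) = 0. En prenant ∫j(t)dt et en appliquant a(0) = 7, nous trouvons a(t) = 7. Nous avons l'accélération a(t) = 7. En substituant t = 3: a(3) = 7.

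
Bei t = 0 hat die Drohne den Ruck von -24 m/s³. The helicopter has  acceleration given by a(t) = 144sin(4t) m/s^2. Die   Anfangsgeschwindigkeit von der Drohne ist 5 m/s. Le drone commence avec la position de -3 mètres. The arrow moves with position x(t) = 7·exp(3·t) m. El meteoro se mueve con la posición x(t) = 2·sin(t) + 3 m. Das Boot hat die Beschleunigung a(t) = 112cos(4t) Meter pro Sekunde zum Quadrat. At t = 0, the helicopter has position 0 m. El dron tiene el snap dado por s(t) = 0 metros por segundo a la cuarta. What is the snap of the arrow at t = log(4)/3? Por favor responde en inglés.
To solve this, we need to take 4 derivatives of our position equation x(t) = 7·exp(3·t). Differentiating position, we get velocity: v(t) = 21·exp(3·t). The derivative of velocity gives acceleration: a(t) = 63·exp(3·t). The derivative of acceleration gives jerk: j(t) = 189·exp(3·t). The derivative of jerk gives snap: s(t) = 567·exp(3·t). From the given snap equation s(t) = 567·exp(3·t), we substitute t = log(4)/3 to get s = 2268.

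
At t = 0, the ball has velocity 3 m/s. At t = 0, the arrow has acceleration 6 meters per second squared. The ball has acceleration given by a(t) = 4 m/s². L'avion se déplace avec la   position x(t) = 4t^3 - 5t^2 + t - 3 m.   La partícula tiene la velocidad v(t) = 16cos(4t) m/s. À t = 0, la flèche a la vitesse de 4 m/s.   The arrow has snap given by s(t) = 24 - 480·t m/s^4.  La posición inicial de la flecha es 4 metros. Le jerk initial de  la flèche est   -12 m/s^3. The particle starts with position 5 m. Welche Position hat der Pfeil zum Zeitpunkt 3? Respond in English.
We must find the integral of our snap equation s(t) = 24 - 480·t 4 times. Taking ∫s(t)dt and applying j(0) = -12, we find j(t) = -240·t^2 + 24·t - 12. Taking ∫j(t)dt and applying a(0) = 6, we find a(t) = -80·t^3 + 12·t^2 - 12·t + 6. Finding the antiderivative of a(t) and using v(0) = 4: v(t) = -20·t^4 + 4·t^3 - 6·t^2 + 6·t + 4. The integral of velocity, with x(0) = 4, gives position: x(t) = -4·t^5 + t^4 - 2·t^3 + 3·t^2 + 4·t + 4. Using x(t) = -4·t^5 + t^4 - 2·t^3 + 3·t^2 + 4·t + 4 and substituting t = 3, we find x = -902.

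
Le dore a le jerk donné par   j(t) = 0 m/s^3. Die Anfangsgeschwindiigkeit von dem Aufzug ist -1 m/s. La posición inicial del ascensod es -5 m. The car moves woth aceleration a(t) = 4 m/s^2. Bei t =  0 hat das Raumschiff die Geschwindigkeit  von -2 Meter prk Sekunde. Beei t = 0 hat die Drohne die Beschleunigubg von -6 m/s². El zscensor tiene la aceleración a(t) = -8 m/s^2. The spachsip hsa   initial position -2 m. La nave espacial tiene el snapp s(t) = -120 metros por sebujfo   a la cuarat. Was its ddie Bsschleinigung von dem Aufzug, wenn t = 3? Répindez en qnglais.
Using a(t) = -8 and substituting t = 3, we find a = -8.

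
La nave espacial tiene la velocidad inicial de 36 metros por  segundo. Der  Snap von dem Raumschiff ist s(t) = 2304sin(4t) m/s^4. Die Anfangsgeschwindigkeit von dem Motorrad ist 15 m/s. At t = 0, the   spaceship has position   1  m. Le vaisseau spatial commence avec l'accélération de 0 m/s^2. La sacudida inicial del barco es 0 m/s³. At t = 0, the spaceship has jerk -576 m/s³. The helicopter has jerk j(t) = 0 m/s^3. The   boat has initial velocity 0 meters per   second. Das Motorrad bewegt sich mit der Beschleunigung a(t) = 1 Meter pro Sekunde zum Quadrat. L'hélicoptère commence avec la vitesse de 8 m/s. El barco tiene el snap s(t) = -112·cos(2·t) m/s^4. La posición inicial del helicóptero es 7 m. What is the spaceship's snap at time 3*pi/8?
From the given snap equation s(t) = 2304·sin(4·t), we substitute t = 3*pi/8 to get s = -2304.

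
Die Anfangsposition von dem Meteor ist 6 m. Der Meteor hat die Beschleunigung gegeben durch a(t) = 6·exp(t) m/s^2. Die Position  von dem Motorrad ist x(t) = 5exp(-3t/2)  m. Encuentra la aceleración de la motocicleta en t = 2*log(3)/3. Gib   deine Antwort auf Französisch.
Nous devons dériver notre équation de la position x(t) = 5·exp(-3·t/2) 2 fois. En dérivant la position, nous obtenons la vitesse: v(t) = -15·exp(-3·t/2)/2. En prenant d/dt de v(t), nous trouvons a(t) = 45·exp(-3·t/2)/4. Nous avons l'accélération a(t) = 45·exp(-3·t/2)/4. En substituant t = 2*log(3)/3: a(2*log(3)/3) = 15/4.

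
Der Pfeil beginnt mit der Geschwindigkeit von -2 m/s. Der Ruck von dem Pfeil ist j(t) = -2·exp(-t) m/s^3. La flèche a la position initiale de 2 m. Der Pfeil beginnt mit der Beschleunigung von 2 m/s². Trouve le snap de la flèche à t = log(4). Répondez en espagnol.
Partiendo de la sacudida j(t) = -2·exp(-t), tomamos 1 derivada. La derivada de la sacudida da el snap: s(t) = 2·exp(-t). Tenemos el snap s(t) = 2·exp(-t). Sustituyendo t = log(4): s(log(4)) = 1/2.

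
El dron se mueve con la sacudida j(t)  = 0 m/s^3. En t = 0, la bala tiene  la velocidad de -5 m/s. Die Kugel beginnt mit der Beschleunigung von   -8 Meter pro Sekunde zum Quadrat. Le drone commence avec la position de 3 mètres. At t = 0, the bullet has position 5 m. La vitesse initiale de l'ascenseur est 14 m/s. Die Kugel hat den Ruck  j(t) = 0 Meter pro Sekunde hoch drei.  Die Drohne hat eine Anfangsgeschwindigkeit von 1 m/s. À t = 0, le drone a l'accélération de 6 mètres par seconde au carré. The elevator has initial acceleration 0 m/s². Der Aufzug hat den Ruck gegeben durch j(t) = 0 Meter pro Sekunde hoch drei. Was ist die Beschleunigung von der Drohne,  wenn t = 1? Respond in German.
Wir müssen unsere Gleichung für den Ruck j(t) = 0 1-mal integrieren. Mit ∫j(t)dt und Anwendung von a(0) = 6, finden wir a(t) = 6. Aus der Gleichung für die Beschleunigung a(t) = 6, setzen wir t = 1 ein und erhalten a = 6.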